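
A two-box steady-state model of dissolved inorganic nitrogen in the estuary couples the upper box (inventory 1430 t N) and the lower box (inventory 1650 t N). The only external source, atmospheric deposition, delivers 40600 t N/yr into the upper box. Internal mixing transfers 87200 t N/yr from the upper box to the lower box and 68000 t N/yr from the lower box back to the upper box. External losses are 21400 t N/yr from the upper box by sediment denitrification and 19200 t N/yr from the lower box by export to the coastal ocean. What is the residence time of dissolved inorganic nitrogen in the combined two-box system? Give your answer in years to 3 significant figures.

0.0759 yr

Treat the two boxes together as one reservoir: the mixing fluxes between them are internal recycling, so τ = ΣM / Σ(external losses).
M_total = 1430 + 1650 = 3080.0 t N.
ΣF_external_out = 21400 + 19200 = 40600 t N/yr.
τ = M_total / ΣF_ext = 3080.0 / 40600 = 0.07586 yr.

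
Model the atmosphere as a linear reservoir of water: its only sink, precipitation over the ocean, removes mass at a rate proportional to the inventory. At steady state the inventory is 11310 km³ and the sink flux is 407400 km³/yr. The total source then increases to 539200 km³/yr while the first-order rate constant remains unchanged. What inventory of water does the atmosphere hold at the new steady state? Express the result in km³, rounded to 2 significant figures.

Rate constant k = F/M = 407400 / 11310 = 36.02 yr⁻¹.
At the new steady state, source = k·M_new ⇒ M_new = 539200 / 36.02 = 14970 km³.
(Equivalently M_new = M × F_new/F_old = 11310 × 539200/407400.)

15000 km³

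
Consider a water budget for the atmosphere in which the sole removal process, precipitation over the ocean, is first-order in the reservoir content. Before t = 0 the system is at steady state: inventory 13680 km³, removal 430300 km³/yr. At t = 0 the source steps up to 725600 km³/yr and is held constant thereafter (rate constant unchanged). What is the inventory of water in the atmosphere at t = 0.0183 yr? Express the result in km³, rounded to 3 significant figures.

17800 km³

Residence time τ = M₀/F₀ = 0.03179 yr. The eventual steady state is M_∞ = M₀·(F₁/F₀) = 13680 × 725600/430300 = 23068 km³.
The anomaly ΔM(t) = M(t) − M_∞ decays as ΔM₀·e^(−t/τ) with ΔM₀ = 13680 − 23068 = −9388 km³.
At t = 0.0183 yr, e^(−t/τ) = e^(−0.5756) = 0.5624, so ΔM = −5279 km³ and M = 23068 − 5279 = 17789 km³.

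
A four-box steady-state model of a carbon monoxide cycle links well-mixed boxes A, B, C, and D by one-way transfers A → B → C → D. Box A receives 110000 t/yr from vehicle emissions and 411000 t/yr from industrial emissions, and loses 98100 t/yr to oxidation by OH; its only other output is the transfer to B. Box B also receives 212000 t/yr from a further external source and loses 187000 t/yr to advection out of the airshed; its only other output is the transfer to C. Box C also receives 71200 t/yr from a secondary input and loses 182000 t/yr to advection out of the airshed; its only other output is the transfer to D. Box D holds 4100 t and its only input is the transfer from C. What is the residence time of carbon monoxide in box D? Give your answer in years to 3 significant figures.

Box A: F(A→B) = (110000 + 411000) − 98100 = 422900 t/yr.
Box B: F(B→C) = (422900 + 212000) − 187000 = 447900 t/yr.
Box C: F(C→D) = (447900 + 71200) − 182000 = 337100 t/yr.
Box D throughput = its input = 337100 t/yr; τ = 4100 / 337100 = 0.01216 yr.

0.0122 yr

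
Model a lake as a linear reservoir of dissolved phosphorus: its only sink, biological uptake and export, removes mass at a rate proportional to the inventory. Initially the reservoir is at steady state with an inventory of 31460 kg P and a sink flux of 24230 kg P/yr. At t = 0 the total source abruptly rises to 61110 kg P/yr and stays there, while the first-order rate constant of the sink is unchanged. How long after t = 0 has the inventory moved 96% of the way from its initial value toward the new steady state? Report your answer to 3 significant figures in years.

τ = M₀/F₀ = 31460/24230 = 1.298 yr.
The remaining gap fraction is e^(−t/τ); 96% covered ⇒ e^(−t/τ) = 0.0400.
t = −τ ln(0.0400) = 1.298 × 3.219 = 4.179 yr.

4.18 yr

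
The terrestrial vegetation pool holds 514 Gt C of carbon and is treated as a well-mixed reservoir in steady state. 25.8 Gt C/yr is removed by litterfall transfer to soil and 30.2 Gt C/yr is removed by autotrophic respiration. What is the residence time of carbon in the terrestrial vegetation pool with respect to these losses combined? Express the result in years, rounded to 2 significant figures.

9.2 yr

Total removal = 25.80 + 30.20 = 56.000 Gt C/yr.
τ = M / ΣF_out = 514 / 56.000 = 9.179 yr.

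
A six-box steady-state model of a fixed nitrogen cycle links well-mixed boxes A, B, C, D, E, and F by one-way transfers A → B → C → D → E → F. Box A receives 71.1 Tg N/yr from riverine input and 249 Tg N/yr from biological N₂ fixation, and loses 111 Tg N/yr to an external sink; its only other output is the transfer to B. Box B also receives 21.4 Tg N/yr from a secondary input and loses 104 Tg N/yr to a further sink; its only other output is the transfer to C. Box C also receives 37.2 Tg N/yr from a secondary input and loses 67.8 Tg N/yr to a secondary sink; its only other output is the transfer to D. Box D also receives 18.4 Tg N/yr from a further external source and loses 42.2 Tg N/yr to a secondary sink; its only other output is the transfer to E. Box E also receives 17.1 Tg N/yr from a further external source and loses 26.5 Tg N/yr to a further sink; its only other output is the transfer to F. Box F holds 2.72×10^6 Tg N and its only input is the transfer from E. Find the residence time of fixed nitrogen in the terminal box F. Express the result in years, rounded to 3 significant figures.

43400 yr

Box A: F(A→B) = (71.1 + 249) − 111 = 209.10 Tg N/yr.
Box B: F(B→C) = (209.10 + 21.4) − 104 = 126.50 Tg N/yr.
Box C: F(C→D) = (126.50 + 37.2) − 67.8 = 95.900 Tg N/yr.
Box D: F(D→E) = (95.900 + 18.4) − 42.2 = 72.100 Tg N/yr.
Box E: F(E→F) = (72.100 + 17.1) − 26.5 = 62.700 Tg N/yr.
Box F throughput = its input = 62.700 Tg N/yr; τ = 2.72×10^6 / 62.700 = 43380 yr.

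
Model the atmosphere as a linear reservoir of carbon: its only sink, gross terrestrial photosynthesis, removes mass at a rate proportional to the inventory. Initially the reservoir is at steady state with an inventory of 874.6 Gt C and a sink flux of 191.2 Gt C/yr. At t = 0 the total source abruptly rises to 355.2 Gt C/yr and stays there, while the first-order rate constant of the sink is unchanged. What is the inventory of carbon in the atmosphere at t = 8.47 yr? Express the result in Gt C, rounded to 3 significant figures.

1510 Gt C

Residence time τ = M₀/F₀ = 4.574 yr. The eventual steady state is M_∞ = M₀·(F₁/F₀) = 874.6 × 355.2/191.2 = 1624.8 Gt C.
The anomaly ΔM(t) = M(t) − M_∞ decays as ΔM₀·e^(−t/τ) with ΔM₀ = 874.6 − 1624.8 = −750.2 Gt C.
At t = 8.47 yr, e^(−t/τ) = e^(−1.852) = 0.1570, so ΔM = −117.8 Gt C and M = 1624.8 − 117.8 = 1507.0 Gt C.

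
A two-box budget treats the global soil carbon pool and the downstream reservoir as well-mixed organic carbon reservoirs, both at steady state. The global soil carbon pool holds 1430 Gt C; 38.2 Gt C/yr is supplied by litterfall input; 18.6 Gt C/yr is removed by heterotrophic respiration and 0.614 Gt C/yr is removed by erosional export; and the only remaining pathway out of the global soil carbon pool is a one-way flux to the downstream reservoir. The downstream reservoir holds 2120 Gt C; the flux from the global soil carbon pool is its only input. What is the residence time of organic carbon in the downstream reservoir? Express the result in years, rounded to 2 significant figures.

110 yr

Balance the global soil carbon pool: ΣF_in = 38.200 Gt C/yr.
Flux to the downstream reservoir = ΣF_in − (18.6 + 0.614) = 18.986 Gt C/yr.
At steady state the output of the downstream reservoir equals its input, 18.986 Gt C/yr.
τ = M / F = 2120 / 18.986 = 111.7 yr.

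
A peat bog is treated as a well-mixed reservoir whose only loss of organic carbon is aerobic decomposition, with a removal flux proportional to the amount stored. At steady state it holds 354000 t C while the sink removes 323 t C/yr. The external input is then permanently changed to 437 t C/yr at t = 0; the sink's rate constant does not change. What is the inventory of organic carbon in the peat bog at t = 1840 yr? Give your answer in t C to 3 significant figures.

τ = M₀/F₀ = 354000/323 = 1096 yr; rate constant k = 1/τ.
New steady state M_∞ = F₁/k = F₁·τ = 437 × 1096 = 478940 t C.
M(t) = M_∞ + (M₀ − M_∞)·e^(−t/τ); t/τ = 1840/1096 = 1.679, so e^(−t/τ) = 0.1866.
M(t) = 478940 − 124900 × 0.1866 = 455630 t C.

456000 t C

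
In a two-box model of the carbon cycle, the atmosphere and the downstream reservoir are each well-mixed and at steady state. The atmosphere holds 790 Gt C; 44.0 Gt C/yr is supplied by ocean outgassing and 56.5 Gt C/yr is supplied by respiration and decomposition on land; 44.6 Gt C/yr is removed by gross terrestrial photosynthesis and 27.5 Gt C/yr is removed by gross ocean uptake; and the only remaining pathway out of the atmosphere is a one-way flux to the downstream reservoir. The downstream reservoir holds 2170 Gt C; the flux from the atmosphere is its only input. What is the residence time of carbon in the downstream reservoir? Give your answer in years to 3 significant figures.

Balance the atmosphere: ΣF_in = 44.0 + 56.5 = 100.50 Gt C/yr.
Flux to the downstream reservoir = ΣF_in − (44.6 + 27.5) = 28.400 Gt C/yr.
At steady state the output of the downstream reservoir equals its input, 28.400 Gt C/yr.
τ = M / F = 2170 / 28.400 = 76.41 yr.

76.4 yr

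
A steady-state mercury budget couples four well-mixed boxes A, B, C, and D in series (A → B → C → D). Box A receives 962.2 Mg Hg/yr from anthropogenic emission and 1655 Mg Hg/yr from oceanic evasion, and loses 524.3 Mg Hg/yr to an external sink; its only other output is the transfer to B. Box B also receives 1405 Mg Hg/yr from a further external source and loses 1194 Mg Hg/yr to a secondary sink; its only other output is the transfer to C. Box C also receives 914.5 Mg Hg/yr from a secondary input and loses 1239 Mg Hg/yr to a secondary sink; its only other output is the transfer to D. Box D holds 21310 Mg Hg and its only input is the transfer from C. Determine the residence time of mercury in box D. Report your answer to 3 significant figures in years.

10.8 yr

Box A: F(A→B) = (962.2 + 1655) − 524.3 = 2092.9 Mg Hg/yr.
Box B: F(B→C) = (2092.9 + 1405) − 1194 = 2303.9 Mg Hg/yr.
Box C: F(C→D) = (2303.9 + 914.5) − 1239 = 1979.4 Mg Hg/yr.
Box D throughput = its input = 1979.4 Mg Hg/yr; τ = 21310 / 1979.4 = 10.77 yr.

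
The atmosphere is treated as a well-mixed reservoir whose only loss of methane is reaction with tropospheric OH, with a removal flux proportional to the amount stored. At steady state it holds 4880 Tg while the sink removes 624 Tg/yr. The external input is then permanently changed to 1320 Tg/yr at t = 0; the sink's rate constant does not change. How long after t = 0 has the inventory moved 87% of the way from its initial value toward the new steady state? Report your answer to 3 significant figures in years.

16.0 yr

τ = M₀/F₀ = 4880/624 = 7.821 yr.
The remaining gap fraction is e^(−t/τ); 87% covered ⇒ e^(−t/τ) = 0.130.
t = −τ ln(0.130) = 7.821 × 2.040 = 15.96 yr.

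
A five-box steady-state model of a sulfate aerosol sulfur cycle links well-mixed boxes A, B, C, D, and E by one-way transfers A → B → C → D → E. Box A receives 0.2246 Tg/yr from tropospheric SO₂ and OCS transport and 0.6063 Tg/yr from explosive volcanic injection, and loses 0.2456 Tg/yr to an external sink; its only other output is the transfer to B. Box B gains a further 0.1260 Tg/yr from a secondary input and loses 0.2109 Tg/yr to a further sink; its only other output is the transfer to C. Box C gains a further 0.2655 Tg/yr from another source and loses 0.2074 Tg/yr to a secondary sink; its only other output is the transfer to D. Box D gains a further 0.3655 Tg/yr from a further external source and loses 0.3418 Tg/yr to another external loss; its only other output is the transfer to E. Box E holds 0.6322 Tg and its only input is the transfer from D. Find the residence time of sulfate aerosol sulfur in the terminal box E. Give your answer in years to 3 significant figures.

Box A: F(A→B) = (0.2246 + 0.6063) − 0.2456 = 0.58530 Tg/yr.
Box B: F(B→C) = (0.58530 + 0.1260) − 0.2109 = 0.50040 Tg/yr.
Box C: F(C→D) = (0.50040 + 0.2655) − 0.2074 = 0.55850 Tg/yr.
Box D: F(D→E) = (0.55850 + 0.3655) − 0.3418 = 0.58220 Tg/yr.
Box E throughput = its input = 0.58220 Tg/yr; τ = 0.6322 / 0.58220 = 1.086 yr.

1.09 yr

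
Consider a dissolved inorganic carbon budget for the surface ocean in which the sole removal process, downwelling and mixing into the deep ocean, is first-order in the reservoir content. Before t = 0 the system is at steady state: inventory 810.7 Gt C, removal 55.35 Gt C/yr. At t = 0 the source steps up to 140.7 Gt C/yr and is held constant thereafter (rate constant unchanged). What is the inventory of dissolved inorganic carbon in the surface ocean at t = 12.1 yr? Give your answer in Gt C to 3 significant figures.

1510 Gt C

The sink rate constant is k = F₀/M₀ = 55.35/810.7 = 0.06827 yr⁻¹.
Solving dM/dt = F₁ − kM with M(0) = M₀ gives M(t) = F₁/k + (M₀ − F₁/k)·e^(−kt).
F₁/k = 140.7/0.06827 = 2060.8 Gt C; kt = 0.06827 × 12.1 = 0.8261, e^(−kt) = 0.4377.
M(12.1) = 2060.8 + (810.7 − 2060.8) × 0.4377 = 2060.8 − 547.2 = 1513.6 Gt C.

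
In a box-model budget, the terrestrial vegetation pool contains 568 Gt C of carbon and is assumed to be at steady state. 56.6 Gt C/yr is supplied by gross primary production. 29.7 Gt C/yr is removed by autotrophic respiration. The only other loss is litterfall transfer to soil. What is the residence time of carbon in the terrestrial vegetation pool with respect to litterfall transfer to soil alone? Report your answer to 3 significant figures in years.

At steady state ΣF_in = ΣF_out.
ΣF_in = 56.600 Gt C/yr.
Litterfall transfer to soil flux = ΣF_in − (29.7) = 56.600 − 29.70 = 26.90 Gt C/yr.
τ = M / F = 568 / 26.90 = 21.12 yr.

21.1 yr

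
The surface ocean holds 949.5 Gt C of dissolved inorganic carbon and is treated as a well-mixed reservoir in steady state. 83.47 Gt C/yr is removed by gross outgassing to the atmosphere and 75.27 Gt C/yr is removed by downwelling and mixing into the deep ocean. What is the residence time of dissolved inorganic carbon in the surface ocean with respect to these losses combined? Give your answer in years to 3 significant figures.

5.98 yr

Total removal = 83.47 + 75.27 = 158.74 Gt C/yr.
τ = M / ΣF_out = 949.5 / 158.74 = 5.981 yr.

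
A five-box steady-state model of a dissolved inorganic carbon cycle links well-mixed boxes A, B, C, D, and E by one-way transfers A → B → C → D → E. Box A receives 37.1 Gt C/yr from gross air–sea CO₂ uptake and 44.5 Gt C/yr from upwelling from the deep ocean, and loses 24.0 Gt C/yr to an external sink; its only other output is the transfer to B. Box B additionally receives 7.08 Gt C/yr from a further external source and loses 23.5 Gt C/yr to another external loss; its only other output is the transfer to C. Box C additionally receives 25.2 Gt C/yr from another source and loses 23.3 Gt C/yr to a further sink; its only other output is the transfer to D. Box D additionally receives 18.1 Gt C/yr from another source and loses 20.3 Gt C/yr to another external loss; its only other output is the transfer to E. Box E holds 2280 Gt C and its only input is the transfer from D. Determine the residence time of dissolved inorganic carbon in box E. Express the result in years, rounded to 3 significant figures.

55.8 yr

Box A: F(A→B) = (37.1 + 44.5) − 24.0 = 57.600 Gt C/yr.
Box B: F(B→C) = (57.600 + 7.08) − 23.5 = 41.180 Gt C/yr.
Box C: F(C→D) = (41.180 + 25.2) − 23.3 = 43.080 Gt C/yr.
Box D: F(D→E) = (43.080 + 18.1) − 20.3 = 40.880 Gt C/yr.
Box E throughput = its input = 40.880 Gt C/yr; τ = 2280 / 40.880 = 55.77 yr.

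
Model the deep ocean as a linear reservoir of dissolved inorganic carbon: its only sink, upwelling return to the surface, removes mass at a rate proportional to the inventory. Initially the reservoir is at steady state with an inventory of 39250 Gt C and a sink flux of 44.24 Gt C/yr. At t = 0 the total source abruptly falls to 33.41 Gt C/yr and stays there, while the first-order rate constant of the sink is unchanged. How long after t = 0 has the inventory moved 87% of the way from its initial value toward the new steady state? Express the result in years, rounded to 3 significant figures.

τ = M₀/F₀ = 39250/44.24 = 887.2 yr.
The remaining gap fraction is e^(−t/τ); 87% covered ⇒ e^(−t/τ) = 0.130.
t = −τ ln(0.130) = 887.2 × 2.040 = 1810 yr.

1810 yr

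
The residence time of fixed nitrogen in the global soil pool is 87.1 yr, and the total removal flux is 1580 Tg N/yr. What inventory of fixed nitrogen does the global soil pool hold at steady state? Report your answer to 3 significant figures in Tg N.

τ = M/F ⇒ M = τ × F = 87.1 × 1580 = 137600 Tg N.

138000 Tg N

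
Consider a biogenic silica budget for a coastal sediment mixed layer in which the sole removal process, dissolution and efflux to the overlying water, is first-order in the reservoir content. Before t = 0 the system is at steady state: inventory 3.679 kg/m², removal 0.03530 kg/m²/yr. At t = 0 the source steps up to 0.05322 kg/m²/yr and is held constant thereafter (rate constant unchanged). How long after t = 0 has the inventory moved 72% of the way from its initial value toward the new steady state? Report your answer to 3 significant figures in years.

τ = M₀/F₀ = 3.679/0.03530 = 104.2 yr.
The remaining gap fraction is e^(−t/τ); 72% covered ⇒ e^(−t/τ) = 0.280.
t = −τ ln(0.280) = 104.2 × 1.273 = 132.7 yr.

133 yr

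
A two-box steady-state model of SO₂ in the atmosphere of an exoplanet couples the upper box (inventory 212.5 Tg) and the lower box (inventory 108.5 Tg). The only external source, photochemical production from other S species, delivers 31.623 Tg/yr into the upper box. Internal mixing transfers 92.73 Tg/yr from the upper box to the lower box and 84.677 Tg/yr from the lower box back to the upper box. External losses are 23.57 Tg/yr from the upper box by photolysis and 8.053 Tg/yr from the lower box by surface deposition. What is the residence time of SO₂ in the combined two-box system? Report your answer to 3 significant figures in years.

10.2 yr

For the system as a whole, the A↔B exchange is internal and contributes nothing to the throughput; only the external sinks remove mass.
M_total = 212.5 + 108.5 = 321.00 Tg.
ΣF_external_out = 23.57 + 8.053 = 31.623 Tg/yr.
τ = M_total / ΣF_ext = 321.00 / 31.623 = 10.15 yr.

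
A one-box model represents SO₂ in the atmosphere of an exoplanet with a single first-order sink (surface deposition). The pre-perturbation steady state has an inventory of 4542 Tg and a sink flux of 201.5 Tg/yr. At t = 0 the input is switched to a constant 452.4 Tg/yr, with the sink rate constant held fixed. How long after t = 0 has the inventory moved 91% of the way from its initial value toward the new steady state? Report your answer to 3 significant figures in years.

54.3 yr

τ = M₀/F₀ = 4542/201.5 = 22.54 yr.
The remaining gap fraction is e^(−t/τ); 91% covered ⇒ e^(−t/τ) = 0.0900.
t = −τ ln(0.0900) = 22.54 × 2.408 = 54.28 yr.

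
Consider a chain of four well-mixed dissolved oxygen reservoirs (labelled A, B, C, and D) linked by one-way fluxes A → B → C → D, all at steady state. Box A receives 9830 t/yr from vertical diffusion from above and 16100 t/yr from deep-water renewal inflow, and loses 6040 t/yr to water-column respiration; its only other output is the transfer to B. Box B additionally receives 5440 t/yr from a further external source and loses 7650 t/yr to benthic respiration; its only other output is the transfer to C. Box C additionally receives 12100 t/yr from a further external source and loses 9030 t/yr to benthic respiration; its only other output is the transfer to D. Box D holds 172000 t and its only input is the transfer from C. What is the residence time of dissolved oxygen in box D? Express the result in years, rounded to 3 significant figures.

Box A: F(A→B) = (9830 + 16100) − 6040 = 19890 t/yr.
Box B: F(B→C) = (19890 + 5440) − 7650 = 17680 t/yr.
Box C: F(C→D) = (17680 + 12100) − 9030 = 20750 t/yr.
Box D throughput = its input = 20750 t/yr; τ = 172000 / 20750 = 8.289 yr.

8.29 yr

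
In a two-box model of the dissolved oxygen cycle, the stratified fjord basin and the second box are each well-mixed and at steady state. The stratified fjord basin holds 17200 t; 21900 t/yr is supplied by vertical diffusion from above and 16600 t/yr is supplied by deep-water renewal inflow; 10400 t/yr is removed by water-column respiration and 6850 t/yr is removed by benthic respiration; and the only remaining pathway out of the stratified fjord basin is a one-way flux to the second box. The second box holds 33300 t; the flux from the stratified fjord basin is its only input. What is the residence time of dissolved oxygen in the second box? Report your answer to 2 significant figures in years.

Balance the stratified fjord basin: ΣF_in = 21900 + 16600 = 38500 t/yr.
Flux to the second box = ΣF_in − (10400 + 6850) = 21250 t/yr.
At steady state the output of the second box equals its input, 21250 t/yr.
τ = M / F = 33300 / 21250 = 1.567 yr.

1.6 yr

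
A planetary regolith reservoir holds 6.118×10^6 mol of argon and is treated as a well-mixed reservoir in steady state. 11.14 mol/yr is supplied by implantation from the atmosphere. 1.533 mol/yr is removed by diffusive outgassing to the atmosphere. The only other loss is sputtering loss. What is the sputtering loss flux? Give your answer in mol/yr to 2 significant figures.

9.6 mol/yr

At steady state ΣF_in = ΣF_out.
ΣF_in = 11.140 mol/yr.
Sputtering loss flux = ΣF_in − (1.533) = 11.140 − 1.533 = 9.607 mol/yr.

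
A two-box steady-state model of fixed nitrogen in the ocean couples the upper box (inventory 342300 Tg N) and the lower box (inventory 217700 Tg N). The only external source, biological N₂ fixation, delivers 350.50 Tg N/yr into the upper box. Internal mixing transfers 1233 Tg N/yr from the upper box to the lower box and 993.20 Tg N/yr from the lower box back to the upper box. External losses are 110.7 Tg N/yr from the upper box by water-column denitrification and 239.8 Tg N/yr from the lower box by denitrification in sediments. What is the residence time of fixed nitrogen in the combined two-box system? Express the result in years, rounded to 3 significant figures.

1600 yr

Treat the two boxes together as one reservoir: the mixing fluxes between them are internal recycling, so τ = ΣM / Σ(external losses).
M_total = 342300 + 217700 = 560000 Tg N.
ΣF_external_out = 110.7 + 239.8 = 350.50 Tg N/yr.
τ = M_total / ΣF_ext = 560000 / 350.50 = 1598 yr.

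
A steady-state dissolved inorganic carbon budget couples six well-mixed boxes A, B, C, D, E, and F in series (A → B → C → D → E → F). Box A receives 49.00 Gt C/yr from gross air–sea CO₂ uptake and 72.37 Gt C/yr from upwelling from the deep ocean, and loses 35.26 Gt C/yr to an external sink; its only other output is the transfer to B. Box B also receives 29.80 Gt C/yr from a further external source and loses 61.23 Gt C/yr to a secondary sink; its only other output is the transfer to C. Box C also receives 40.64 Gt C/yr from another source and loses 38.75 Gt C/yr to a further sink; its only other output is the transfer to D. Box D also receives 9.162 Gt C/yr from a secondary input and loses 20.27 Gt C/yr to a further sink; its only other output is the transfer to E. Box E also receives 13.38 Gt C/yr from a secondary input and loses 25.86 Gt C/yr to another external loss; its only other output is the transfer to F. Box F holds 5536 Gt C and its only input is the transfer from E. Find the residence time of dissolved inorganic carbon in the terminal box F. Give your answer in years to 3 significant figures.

168 yr

Box A: F(A→B) = (49.00 + 72.37) − 35.26 = 86.110 Gt C/yr.
Box B: F(B→C) = (86.110 + 29.80) − 61.23 = 54.680 Gt C/yr.
Box C: F(C→D) = (54.680 + 40.64) − 38.75 = 56.570 Gt C/yr.
Box D: F(D→E) = (56.570 + 9.162) − 20.27 = 45.462 Gt C/yr.
Box E: F(E→F) = (45.462 + 13.38) − 25.86 = 32.982 Gt C/yr.
Box F throughput = its input = 32.982 Gt C/yr; τ = 5536 / 32.982 = 167.8 yr.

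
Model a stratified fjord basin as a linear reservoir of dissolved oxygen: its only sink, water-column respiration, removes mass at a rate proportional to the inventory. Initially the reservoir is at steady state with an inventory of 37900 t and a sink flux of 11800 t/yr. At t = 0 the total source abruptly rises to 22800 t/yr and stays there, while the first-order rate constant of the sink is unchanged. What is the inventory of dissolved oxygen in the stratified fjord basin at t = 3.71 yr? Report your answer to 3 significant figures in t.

62100 t

The sink rate constant is k = F₀/M₀ = 11800/37900 = 0.3113 yr⁻¹.
Solving dM/dt = F₁ − kM with M(0) = M₀ gives M(t) = F₁/k + (M₀ − F₁/k)·e^(−kt).
F₁/k = 22800/0.3113 = 73231 t; kt = 0.3113 × 3.71 = 1.155, e^(−kt) = 0.3150.
M(3.71) = 73231 + (37900 − 73231) × 0.3150 = 73231 − 11130 = 62100 t.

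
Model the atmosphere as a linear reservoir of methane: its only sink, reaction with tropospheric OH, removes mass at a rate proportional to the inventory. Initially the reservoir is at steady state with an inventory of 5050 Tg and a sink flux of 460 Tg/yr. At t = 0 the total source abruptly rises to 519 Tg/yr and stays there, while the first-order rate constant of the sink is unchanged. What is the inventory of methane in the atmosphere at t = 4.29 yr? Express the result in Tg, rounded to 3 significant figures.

Residence time τ = M₀/F₀ = 10.98 yr. The eventual steady state is M_∞ = M₀·(F₁/F₀) = 5050 × 519/460 = 5697.7 Tg.
The anomaly ΔM(t) = M(t) − M_∞ decays as ΔM₀·e^(−t/τ) with ΔM₀ = 5050 − 5697.7 = −647.7 Tg.
At t = 4.29 yr, e^(−t/τ) = e^(−0.3908) = 0.6765, so ΔM = −438.2 Tg and M = 5697.7 − 438.2 = 5259.5 Tg.

5260 Tg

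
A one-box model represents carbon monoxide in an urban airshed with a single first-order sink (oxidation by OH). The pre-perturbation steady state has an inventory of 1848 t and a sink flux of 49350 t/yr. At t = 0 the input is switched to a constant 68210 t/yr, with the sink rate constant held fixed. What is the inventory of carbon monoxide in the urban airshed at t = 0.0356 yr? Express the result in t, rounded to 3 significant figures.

2280 t

τ = M₀/F₀ = 1848/49350 = 0.03745 yr; rate constant k = 1/τ.
New steady state M_∞ = F₁/k = F₁·τ = 68210 × 0.03745 = 2554.2 t.
M(t) = M_∞ + (M₀ − M_∞)·e^(−t/τ); t/τ = 0.0356/0.03745 = 0.9507, so e^(−t/τ) = 0.3865.
M(t) = 2554.2 − 706.2 × 0.3865 = 2281.3 t.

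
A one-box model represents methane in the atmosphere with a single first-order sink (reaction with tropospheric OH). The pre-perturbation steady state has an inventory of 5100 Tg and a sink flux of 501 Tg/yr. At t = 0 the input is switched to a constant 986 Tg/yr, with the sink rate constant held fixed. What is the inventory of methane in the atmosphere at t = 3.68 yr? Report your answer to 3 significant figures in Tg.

The sink rate constant is k = F₀/M₀ = 501/5100 = 0.09824 yr⁻¹.
Solving dM/dt = F₁ − kM with M(0) = M₀ gives M(t) = F₁/k + (M₀ − F₁/k)·e^(−kt).
F₁/k = 986/0.09824 = 10037 Tg; kt = 0.09824 × 3.68 = 0.3615, e^(−kt) = 0.6966.
M(3.68) = 10037 + (5100 − 10037) × 0.6966 = 10037 − 3439 = 6597.8 Tg.

6600 Tg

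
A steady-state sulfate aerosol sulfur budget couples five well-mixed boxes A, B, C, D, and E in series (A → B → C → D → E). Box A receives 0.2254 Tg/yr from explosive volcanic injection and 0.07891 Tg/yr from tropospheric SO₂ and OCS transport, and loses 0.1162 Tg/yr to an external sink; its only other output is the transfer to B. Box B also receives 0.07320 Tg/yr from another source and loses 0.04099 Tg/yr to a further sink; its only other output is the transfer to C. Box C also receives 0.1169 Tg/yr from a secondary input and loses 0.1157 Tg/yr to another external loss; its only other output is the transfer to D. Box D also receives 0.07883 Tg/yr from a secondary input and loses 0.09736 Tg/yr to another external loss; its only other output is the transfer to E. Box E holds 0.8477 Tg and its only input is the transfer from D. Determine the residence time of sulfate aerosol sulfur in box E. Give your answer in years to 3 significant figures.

4.18 yr

Box A: F(A→B) = (0.2254 + 0.07891) − 0.1162 = 0.18811 Tg/yr.
Box B: F(B→C) = (0.18811 + 0.07320) − 0.04099 = 0.22032 Tg/yr.
Box C: F(C→D) = (0.22032 + 0.1169) − 0.1157 = 0.22152 Tg/yr.
Box D: F(D→E) = (0.22152 + 0.07883) − 0.09736 = 0.20299 Tg/yr.
Box E throughput = its input = 0.20299 Tg/yr; τ = 0.8477 / 0.20299 = 4.176 yr.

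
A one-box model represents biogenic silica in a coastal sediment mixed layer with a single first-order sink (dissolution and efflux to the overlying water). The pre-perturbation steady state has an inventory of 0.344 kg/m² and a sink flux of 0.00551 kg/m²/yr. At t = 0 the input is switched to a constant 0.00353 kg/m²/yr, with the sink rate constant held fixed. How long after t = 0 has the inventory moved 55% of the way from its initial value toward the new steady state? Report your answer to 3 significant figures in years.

τ = M₀/F₀ = 0.344/0.00551 = 62.43 yr.
The remaining gap fraction is e^(−t/τ); 55% covered ⇒ e^(−t/τ) = 0.450.
t = −τ ln(0.450) = 62.43 × 0.7985 = 49.85 yr.

49.9 yr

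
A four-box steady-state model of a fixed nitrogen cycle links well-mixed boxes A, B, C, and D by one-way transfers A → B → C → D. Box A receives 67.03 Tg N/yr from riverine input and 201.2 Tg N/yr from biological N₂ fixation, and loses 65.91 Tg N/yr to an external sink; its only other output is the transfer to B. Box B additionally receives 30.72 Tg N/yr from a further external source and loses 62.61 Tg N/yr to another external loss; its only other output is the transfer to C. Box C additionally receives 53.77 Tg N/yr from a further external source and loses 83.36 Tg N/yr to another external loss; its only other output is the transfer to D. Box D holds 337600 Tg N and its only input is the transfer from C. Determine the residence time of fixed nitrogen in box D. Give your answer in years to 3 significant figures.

2400 yr

Box A: F(A→B) = (67.03 + 201.2) − 65.91 = 202.32 Tg N/yr.
Box B: F(B→C) = (202.32 + 30.72) − 62.61 = 170.43 Tg N/yr.
Box C: F(C→D) = (170.43 + 53.77) − 83.36 = 140.84 Tg N/yr.
Box D throughput = its input = 140.84 Tg N/yr; τ = 337600 / 140.84 = 2397 yr.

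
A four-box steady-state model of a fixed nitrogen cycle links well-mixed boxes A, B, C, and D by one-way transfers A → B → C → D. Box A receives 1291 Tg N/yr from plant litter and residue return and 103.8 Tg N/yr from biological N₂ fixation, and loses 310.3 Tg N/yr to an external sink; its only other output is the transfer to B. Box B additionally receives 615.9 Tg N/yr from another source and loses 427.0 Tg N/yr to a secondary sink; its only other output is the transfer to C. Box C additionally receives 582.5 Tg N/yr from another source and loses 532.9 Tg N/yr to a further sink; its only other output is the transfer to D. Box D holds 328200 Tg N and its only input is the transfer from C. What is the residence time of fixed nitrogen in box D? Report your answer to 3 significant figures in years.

Box A: F(A→B) = (1291 + 103.8) − 310.3 = 1084.5 Tg N/yr.
Box B: F(B→C) = (1084.5 + 615.9) − 427.0 = 1273.4 Tg N/yr.
Box C: F(C→D) = (1273.4 + 582.5) − 532.9 = 1323.0 Tg N/yr.
Box D throughput = its input = 1323.0 Tg N/yr; τ = 328200 / 1323.0 = 248.1 yr.

248 yr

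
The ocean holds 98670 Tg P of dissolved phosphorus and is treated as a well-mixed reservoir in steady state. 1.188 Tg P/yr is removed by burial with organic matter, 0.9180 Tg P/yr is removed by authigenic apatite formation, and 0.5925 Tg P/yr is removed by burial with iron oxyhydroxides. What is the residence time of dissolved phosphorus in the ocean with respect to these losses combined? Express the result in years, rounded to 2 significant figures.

Total removal = 1.188 + 0.9180 + 0.5925 = 2.6985 Tg P/yr.
τ = M / ΣF_out = 98670 / 2.6985 = 36560 yr.

37000 yr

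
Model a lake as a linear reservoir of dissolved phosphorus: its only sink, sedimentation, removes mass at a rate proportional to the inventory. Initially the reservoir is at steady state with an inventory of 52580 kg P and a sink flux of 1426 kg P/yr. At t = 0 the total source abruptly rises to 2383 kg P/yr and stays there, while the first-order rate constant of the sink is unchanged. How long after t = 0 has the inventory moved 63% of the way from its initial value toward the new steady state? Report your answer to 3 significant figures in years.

τ = M₀/F₀ = 52580/1426 = 36.87 yr.
The remaining gap fraction is e^(−t/τ); 63% covered ⇒ e^(−t/τ) = 0.370.
t = −τ ln(0.370) = 36.87 × 0.9943 = 36.66 yr.

36.7 yr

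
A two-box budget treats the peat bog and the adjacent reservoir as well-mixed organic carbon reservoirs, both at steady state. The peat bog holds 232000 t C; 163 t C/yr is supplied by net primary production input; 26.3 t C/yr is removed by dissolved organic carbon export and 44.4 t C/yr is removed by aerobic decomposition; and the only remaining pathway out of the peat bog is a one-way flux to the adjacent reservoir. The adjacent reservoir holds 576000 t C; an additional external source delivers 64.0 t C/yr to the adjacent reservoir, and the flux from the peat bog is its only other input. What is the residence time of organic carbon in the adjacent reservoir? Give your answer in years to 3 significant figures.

3690 yr

Balance the peat bog: ΣF_in = 163.00 t C/yr.
Flux to the adjacent reservoir = ΣF_in − (26.3 + 44.4) = 92.300 t C/yr.
Total input to the adjacent reservoir = 92.300 + 64.0 = 156.30 t C/yr; at steady state this equals its total output.
τ = M / F = 576000 / 156.30 = 3685 yr.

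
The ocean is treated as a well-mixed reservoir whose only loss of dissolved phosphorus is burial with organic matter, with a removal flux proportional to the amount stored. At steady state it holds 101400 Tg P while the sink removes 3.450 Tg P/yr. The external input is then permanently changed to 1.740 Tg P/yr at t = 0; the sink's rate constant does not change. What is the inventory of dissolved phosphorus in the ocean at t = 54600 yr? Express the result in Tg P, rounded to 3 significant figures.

τ = M₀/F₀ = 101400/3.450 = 29390 yr; rate constant k = 1/τ.
New steady state M_∞ = F₁/k = F₁·τ = 1.740 × 29390 = 51141 Tg P.
M(t) = M_∞ + (M₀ − M_∞)·e^(−t/τ); t/τ = 54600/29390 = 1.858, so e^(−t/τ) = 0.1560.
M(t) = 51141 + 50260 × 0.1560 = 58983 Tg P.

59000 Tg P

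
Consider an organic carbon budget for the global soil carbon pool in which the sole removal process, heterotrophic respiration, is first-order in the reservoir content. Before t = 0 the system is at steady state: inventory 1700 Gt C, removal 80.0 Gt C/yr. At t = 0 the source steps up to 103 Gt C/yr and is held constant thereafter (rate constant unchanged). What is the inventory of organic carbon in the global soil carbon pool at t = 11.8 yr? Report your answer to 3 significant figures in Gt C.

1910 Gt C

τ = M₀/F₀ = 1700/80.0 = 21.25 yr; rate constant k = 1/τ.
New steady state M_∞ = F₁/k = F₁·τ = 103 × 21.25 = 2188.8 Gt C.
M(t) = M_∞ + (M₀ − M_∞)·e^(−t/τ); t/τ = 11.8/21.25 = 0.5553, so e^(−t/τ) = 0.5739.
M(t) = 2188.8 − 488.8 × 0.5739 = 1908.3 Gt C.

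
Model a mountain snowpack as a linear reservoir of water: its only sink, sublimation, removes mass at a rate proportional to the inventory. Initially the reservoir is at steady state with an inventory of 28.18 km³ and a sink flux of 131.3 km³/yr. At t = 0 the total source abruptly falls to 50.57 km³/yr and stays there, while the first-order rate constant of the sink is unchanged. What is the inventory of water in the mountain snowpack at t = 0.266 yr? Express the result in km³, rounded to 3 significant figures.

15.9 km³

Residence time τ = M₀/F₀ = 0.2146 yr. The eventual steady state is M_∞ = M₀·(F₁/F₀) = 28.18 × 50.57/131.3 = 10.853 km³.
The anomaly ΔM(t) = M(t) − M_∞ decays as ΔM₀·e^(−t/τ) with ΔM₀ = 28.18 − 10.853 = 17.33 km³.
At t = 0.266 yr, e^(−t/τ) = e^(−1.239) = 0.2896, so ΔM = 5.017 km³ and M = 10.853 + 5.017 = 15.871 km³.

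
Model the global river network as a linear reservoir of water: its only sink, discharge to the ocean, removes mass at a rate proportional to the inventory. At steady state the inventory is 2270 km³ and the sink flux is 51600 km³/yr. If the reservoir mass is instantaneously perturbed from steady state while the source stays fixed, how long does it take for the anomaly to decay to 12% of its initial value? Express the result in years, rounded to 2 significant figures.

0.093 yr

For a linear reservoir the anomaly decays as exp(−t/τ) with τ = M/F = 2270/51600 = 0.04399 yr.
exp(−t/τ) = 0.12 ⇒ t = −τ ln(0.12) = 0.04399 × 2.120 = 0.09328 yr.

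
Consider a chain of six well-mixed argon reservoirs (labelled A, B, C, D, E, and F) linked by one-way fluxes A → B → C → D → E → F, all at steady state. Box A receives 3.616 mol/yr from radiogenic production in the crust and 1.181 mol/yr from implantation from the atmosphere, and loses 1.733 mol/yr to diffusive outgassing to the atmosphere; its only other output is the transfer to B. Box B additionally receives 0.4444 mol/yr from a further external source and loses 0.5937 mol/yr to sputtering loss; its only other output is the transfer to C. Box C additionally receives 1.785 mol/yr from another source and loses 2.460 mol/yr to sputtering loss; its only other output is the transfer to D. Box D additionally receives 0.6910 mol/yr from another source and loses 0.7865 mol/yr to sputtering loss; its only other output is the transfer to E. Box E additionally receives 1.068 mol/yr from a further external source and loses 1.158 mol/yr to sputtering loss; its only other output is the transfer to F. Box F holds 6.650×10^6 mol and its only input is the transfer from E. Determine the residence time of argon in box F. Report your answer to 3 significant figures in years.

Box A: F(A→B) = (3.616 + 1.181) − 1.733 = 3.0640 mol/yr.
Box B: F(B→C) = (3.0640 + 0.4444) − 0.5937 = 2.9147 mol/yr.
Box C: F(C→D) = (2.9147 + 1.785) − 2.460 = 2.2397 mol/yr.
Box D: F(D→E) = (2.2397 + 0.6910) − 0.7865 = 2.1442 mol/yr.
Box E: F(E→F) = (2.1442 + 1.068) − 1.158 = 2.0542 mol/yr.
Box F throughput = its input = 2.0542 mol/yr; τ = 6.650×10^6 / 2.0542 = 3.237×10^6 yr.

3.24×10^6 yr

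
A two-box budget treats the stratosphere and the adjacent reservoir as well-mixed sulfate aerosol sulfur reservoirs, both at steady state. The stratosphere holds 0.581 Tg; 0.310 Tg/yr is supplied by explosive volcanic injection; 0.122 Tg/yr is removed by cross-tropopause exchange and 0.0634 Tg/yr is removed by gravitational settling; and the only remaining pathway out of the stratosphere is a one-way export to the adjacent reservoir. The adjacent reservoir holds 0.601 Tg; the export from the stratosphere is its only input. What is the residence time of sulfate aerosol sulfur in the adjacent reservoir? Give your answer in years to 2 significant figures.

Balance the stratosphere: ΣF_in = 0.31000 Tg/yr.
Export to the adjacent reservoir = ΣF_in − (0.122 + 0.0634) = 0.12460 Tg/yr.
At steady state the output of the adjacent reservoir equals its input, 0.12460 Tg/yr.
τ = M / F = 0.601 / 0.12460 = 4.823 yr.

4.8 yr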